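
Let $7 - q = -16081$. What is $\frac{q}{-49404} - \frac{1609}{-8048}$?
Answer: $- \frac{12496297}{99400848} \approx -0.12572$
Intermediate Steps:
$q = 16088$ ($q = 7 - -16081 = 7 + 16081 = 16088$)
$\frac{q}{-49404} - \frac{1609}{-8048} = \frac{16088}{-49404} - \frac{1609}{-8048} = 16088 \left(- \frac{1}{49404}\right) - - \frac{1609}{8048} = - \frac{4022}{12351} + \frac{1609}{8048} = - \frac{12496297}{99400848}$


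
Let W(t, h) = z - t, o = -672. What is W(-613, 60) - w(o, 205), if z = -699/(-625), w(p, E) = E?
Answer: 255699/625 ≈ 409.12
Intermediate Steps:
z = 699/625 (z = -699*(-1/625) = 699/625 ≈ 1.1184)
W(t, h) = 699/625 - t
W(-613, 60) - w(o, 205) = (699/625 - 1*(-613)) - 1*205 = (699/625 + 613) - 205 = 383824/625 - 205 = 255699/625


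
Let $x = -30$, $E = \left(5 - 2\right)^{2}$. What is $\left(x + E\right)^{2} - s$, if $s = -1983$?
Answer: $2424$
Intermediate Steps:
$E = 9$ ($E = 3^{2} = 9$)
$\left(x + E\right)^{2} - s = \left(-30 + 9\right)^{2} - -1983 = \left(-21\right)^{2} + 1983 = 441 + 1983 = 2424$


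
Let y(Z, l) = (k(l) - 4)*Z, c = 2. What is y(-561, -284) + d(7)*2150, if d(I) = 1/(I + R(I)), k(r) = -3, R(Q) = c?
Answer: 37493/9 ≈ 4165.9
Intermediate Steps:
R(Q) = 2
d(I) = 1/(2 + I) (d(I) = 1/(I + 2) = 1/(2 + I))
y(Z, l) = -7*Z (y(Z, l) = (-3 - 4)*Z = -7*Z)
y(-561, -284) + d(7)*2150 = -7*(-561) + 2150/(2 + 7) = 3927 + 2150/9 = 37493/9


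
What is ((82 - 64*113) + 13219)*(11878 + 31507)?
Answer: 263303565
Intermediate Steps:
((82 - 64*113) + 13219)*(11878 + 31507) = ((82 - 7232) + 13219)*43385 = (-7150 + 13219)*43385 = 6069*43385 = 263303565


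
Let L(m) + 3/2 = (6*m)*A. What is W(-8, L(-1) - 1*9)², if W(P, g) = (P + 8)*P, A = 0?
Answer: 0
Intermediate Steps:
L(m) = -3/2 (L(m) = -3/2 + (6*m)*0 = -3/2 + 0 = -3/2)
W(P, g) = P*(8 + P) (W(P, g) = (8 + P)*P = P*(8 + P))
W(-8, L(-1) - 1*9)² = (-8*(8 - 8))² = (-8*0)² = 0² = 0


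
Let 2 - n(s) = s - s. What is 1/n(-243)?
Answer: ½ ≈ 0.50000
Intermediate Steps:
n(s) = 2 (n(s) = 2 - (s - s) = 2 - 1*0 = 2 + 0 = 2)
1/n(-243) = 1/2 = ½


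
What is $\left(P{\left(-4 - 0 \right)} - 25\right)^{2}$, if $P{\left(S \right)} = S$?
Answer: $841$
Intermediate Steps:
$\left(P{\left(-4 - 0 \right)} - 25\right)^{2} = \left(\left(-4 - 0\right) - 25\right)^{2} = \left(\left(-4 + 0\right) - 25\right)^{2} = \left(-4 - 25\right)^{2} = \left(-29\right)^{2} = 841$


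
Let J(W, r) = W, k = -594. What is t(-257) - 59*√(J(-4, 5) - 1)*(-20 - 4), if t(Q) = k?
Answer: -594 + 1416*I*√5 ≈ -594.0 + 3166.3*I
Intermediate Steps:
t(Q) = -594
t(-257) - 59*√(J(-4, 5) - 1)*(-20 - 4) = -594 - 59*√(-4 - 1)*(-20 - 4) = -594 - 59*√(-5)*(-24) = -594 - 59*(I*√5)*(-24) = -594 - 59*(-24*I*√5) = -594 - (-1416)*I*√5 = -594 + 1416*I*√5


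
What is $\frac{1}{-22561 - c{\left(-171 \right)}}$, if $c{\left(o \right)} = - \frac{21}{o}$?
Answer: $- \frac{57}{1285984} \approx -4.4324 \cdot 10^{-5}$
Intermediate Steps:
$\frac{1}{-22561 - c{\left(-171 \right)}} = \frac{1}{-22561 - - \frac{21}{-171}} = \frac{1}{-22561 - \left(-21\right) \left(- \frac{1}{171}\right)} = \frac{1}{-22561 - \frac{7}{57}} = \frac{1}{- \frac{1285984}{57}} = - \frac{57}{1285984}$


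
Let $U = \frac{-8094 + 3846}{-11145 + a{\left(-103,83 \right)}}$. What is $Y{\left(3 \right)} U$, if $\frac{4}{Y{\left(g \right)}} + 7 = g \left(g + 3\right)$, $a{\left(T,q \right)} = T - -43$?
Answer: $\frac{1888}{13695} \approx 0.13786$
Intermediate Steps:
$a{\left(T,q \right)} = 43 + T$ ($a{\left(T,q \right)} = T + 43 = 43 + T$)
$Y{\left(g \right)} = \frac{4}{-7 + g \left(3 + g\right)}$ ($Y{\left(g \right)} = \frac{4}{-7 + g \left(g + 3\right)} = \frac{4}{-7 + g \left(3 + g\right)}$)
$U = \frac{472}{1245}$ ($U = \frac{-8094 + 3846}{-11145 + \left(43 - 103\right)} = - \frac{4248}{-11145 - 60} = - \frac{4248}{-11205} = \left(-4248\right) \left(- \frac{1}{11205}\right) = \frac{472}{1245} \approx 0.37912$)
$Y{\left(3 \right)} U = \frac{4}{-7 + 3^{2} + 3 \cdot 3} \cdot \frac{472}{1245} = \frac{4}{-7 + 9 + 9} \cdot \frac{472}{1245} = \frac{4}{11} \cdot \frac{472}{1245} = \frac{1888}{13695}$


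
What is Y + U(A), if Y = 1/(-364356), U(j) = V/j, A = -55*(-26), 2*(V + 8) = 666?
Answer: 910879/4007916 ≈ 0.22727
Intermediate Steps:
V = 325 (V = -8 + (½)*666 = -8 + 333 = 325)
A = 1430
U(j) = 325/j
Y = -1/364356 ≈ -2.7446e-6
Y + U(A) = -1/364356 + 325/1430 = -1/364356 + 325*(1/1430) = -1/364356 + 5/22 = 910879/4007916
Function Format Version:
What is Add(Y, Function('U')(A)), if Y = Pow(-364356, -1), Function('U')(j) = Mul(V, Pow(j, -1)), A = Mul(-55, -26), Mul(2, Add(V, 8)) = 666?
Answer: Rational(910879, 4007916) ≈ 0.22727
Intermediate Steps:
V = 325 (V = Add(-8, Mul(Rational(1, 2), 666)) = Add(-8, 333) = 325)
A = 1430
Function('U')(j) = Mul(325, Pow(j, -1))
Y = Rational(-1, 364356) ≈ -2.7446e-6
Add(Y, Function('U')(A)) = Add(Rational(-1, 364356), Mul(325, Pow(1430, -1))) = Add(Rational(-1, 364356), Mul(325, Rational(1, 1430))) = Add(Rational(-1, 364356), Rational(5, 22)) = Rational(910879, 4007916)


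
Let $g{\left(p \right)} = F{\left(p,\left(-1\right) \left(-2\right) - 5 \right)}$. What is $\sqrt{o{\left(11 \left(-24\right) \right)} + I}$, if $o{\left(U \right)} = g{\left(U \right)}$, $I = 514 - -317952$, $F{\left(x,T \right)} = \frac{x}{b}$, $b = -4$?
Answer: $2 \sqrt{79633} \approx 564.39$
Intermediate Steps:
$F{\left(x,T \right)} = - \frac{x}{4}$ ($F{\left(x,T \right)} = \frac{x}{-4} = x \left(- \frac{1}{4}\right) = - \frac{x}{4}$)
$I = 318466$ ($I = 514 + 317952 = 318466$)
$g{\left(p \right)} = - \frac{p}{4}$
$o{\left(U \right)} = - \frac{U}{4}$
$\sqrt{o{\left(11 \left(-24\right) \right)} + I} = \sqrt{- \frac{11 \left(-24\right)}{4} + 318466} = \sqrt{\left(- \frac{1}{4}\right) \left(-264\right) + 318466} = \sqrt{66 + 318466} = \sqrt{318532} = 2 \sqrt{79633}$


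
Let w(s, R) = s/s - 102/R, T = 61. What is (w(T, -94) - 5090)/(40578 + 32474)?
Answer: -59783/858361 ≈ -0.069648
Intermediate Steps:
w(s, R) = 1 - 102/R
(w(T, -94) - 5090)/(40578 + 32474) = ((-102 - 94)/(-94) - 5090)/(40578 + 32474) = (-1/94*(-196) - 5090)/73052 = (98/47 - 5090)*(1/73052) = -239132/47*1/73052 = -59783/858361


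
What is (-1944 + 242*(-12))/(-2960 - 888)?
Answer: 606/481 ≈ 1.2599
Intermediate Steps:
(-1944 + 242*(-12))/(-2960 - 888) = (-1944 - 2904)/(-3848) = -4848*(-1/3848) = 606/481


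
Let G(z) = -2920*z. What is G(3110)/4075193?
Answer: -9081200/4075193 ≈ -2.2284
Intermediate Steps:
G(3110)/4075193 = -2920*3110/4075193 = -9081200*1/4075193 = -9081200/4075193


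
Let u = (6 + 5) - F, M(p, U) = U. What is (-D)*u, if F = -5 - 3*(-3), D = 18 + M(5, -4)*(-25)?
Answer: -826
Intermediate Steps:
D = 118 (D = 18 - 4*(-25) = 18 + 100 = 118)
F = 4 (F = -5 + 9 = 4)
u = 7 (u = (6 + 5) - 1*4 = 11 - 4 = 7)
(-D)*u = -1*118*7 = -118*7 = -826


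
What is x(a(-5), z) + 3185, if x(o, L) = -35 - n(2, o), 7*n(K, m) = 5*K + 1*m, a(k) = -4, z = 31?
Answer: 22044/7 ≈ 3149.1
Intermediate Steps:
n(K, m) = m/7 + 5*K/7 (n(K, m) = (5*K + 1*m)/7 = (5*K + m)/7 = (m + 5*K)/7 = m/7 + 5*K/7)
x(o, L) = -255/7 - o/7 (x(o, L) = -35 - (o/7 + (5/7)*2) = -35 - (o/7 + 10/7) = -35 - (10/7 + o/7) = -35 + (-10/7 - o/7) = -255/7 - o/7)
x(a(-5), z) + 3185 = (-255/7 - 1/7*(-4)) + 3185 = (-255/7 + 4/7) + 3185 = -251/7 + 3185 = 22044/7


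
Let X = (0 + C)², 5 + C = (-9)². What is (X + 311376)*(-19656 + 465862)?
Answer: 141515125312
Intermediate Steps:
C = 76 (C = -5 + (-9)² = -5 + 81 = 76)
X = 5776 (X = (0 + 76)² = 76² = 5776)
(X + 311376)*(-19656 + 465862) = (5776 + 311376)*(-19656 + 465862) = 317152*446206 = 141515125312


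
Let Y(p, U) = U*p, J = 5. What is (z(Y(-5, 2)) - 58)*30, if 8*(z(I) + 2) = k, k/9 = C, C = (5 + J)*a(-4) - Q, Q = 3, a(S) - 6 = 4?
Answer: 5895/4 ≈ 1473.8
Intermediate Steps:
a(S) = 10 (a(S) = 6 + 4 = 10)
C = 97 (C = (5 + 5)*10 - 1*3 = 10*10 - 3 = 100 - 3 = 97)
k = 873 (k = 9*97 = 873)
z(I) = 857/8 (z(I) = -2 + (⅛)*873 = -2 + 873/8 = 857/8)
(z(Y(-5, 2)) - 58)*30 = (857/8 - 58)*30 = (393/8)*30 = 5895/4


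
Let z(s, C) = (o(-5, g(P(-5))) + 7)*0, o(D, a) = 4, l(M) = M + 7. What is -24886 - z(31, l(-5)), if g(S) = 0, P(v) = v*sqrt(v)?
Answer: -24886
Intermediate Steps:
P(v) = v**(3/2)
l(M) = 7 + M
z(s, C) = 0 (z(s, C) = (4 + 7)*0 = 11*0 = 0)
-24886 - z(31, l(-5)) = -24886 - 1*0 = -24886 + 0 = -24886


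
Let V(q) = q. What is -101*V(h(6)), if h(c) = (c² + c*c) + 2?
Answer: -7474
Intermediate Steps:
h(c) = 2 + 2*c² (h(c) = (c² + c²) + 2 = 2*c² + 2 = 2 + 2*c²)
-101*V(h(6)) = -101*(2 + 2*6²) = -101*(2 + 2*36) = -101*(2 + 72) = -101*74 = -7474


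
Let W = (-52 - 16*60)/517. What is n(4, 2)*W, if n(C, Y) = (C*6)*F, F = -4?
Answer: 8832/47 ≈ 187.91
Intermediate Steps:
n(C, Y) = -24*C (n(C, Y) = (C*6)*(-4) = (6*C)*(-4) = -24*C)
W = -92/47 (W = (-52 - 960)*(1/517) = -1012*1/517 = -92/47 ≈ -1.9574)
n(4, 2)*W = -24*4*(-92/47) = -96*(-92/47) = 8832/47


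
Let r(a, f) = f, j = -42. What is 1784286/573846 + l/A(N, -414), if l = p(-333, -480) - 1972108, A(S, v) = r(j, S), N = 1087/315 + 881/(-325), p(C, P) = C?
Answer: -551789578114509/207021776 ≈ -2.6654e+6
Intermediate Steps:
N = 15152/20475 (N = 1087*(1/315) + 881*(-1/325) = 1087/315 - 881/325 = 15152/20475 ≈ 0.74002)
A(S, v) = S
l = -1972441 (l = -333 - 1972108 = -1972441)
1784286/573846 + l/A(N, -414) = 1784286/573846 - 1972441/15152/20475 = 1784286*(1/573846) - 1972441*20475/15152 = 42483/13663 - 40385729475/15152 = -551789578114509/207021776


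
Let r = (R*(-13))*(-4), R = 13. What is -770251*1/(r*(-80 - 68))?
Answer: 770251/100048 ≈ 7.6988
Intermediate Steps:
r = 676 (r = (13*(-13))*(-4) = -169*(-4) = 676)
-770251*1/(r*(-80 - 68)) = -770251*1/(676*(-80 - 68)) = -770251/((-148*676)) = -770251/(-100048) = -770251*(-1/100048) = 770251/100048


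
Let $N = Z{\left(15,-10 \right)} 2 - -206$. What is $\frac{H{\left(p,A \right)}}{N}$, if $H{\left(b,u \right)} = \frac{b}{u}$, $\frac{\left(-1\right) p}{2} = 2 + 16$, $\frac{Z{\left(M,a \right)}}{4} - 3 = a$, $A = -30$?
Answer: $\frac{1}{125} \approx 0.008$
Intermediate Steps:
$Z{\left(M,a \right)} = 12 + 4 a$
$p = -36$ ($p = - 2 \left(2 + 16\right) = \left(-2\right) 18 = -36$)
$N = 150$ ($N = \left(12 + 4 \left(-10\right)\right) 2 - -206 = \left(12 - 40\right) 2 + 206 = \left(-28\right) 2 + 206 = -56 + 206 = 150$)
$\frac{H{\left(p,A \right)}}{N} = \frac{\left(-36\right) \frac{1}{-30}}{150} = \left(-36\right) \left(- \frac{1}{30}\right) \frac{1}{150} = \frac{6}{5} \cdot \frac{1}{150} = \frac{1}{125}$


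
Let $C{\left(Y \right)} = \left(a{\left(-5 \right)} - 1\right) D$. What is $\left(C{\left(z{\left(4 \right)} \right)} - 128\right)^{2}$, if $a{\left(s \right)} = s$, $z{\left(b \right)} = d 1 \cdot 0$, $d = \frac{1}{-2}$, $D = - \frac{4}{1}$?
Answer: $10816$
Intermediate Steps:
$D = -4$ ($D = \left(-4\right) 1 = -4$)
$d = - \frac{1}{2} \approx -0.5$
$z{\left(b \right)} = 0$ ($z{\left(b \right)} = \left(- \frac{1}{2}\right) 1 \cdot 0 = \left(- \frac{1}{2}\right) 0 = 0$)
$C{\left(Y \right)} = 24$ ($C{\left(Y \right)} = \left(-5 - 1\right) \left(-4\right) = \left(-6\right) \left(-4\right) = 24$)
$\left(C{\left(z{\left(4 \right)} \right)} - 128\right)^{2} = \left(24 - 128\right)^{2} = \left(-104\right)^{2} = 10816$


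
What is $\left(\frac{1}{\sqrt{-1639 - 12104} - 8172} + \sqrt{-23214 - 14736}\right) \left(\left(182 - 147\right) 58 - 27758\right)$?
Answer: $\frac{7787008}{2473901} - 128640 i \sqrt{1518} + \frac{8576 i \sqrt{1527}}{7421703} \approx 3.1477 - 5.012 \cdot 10^{6} i$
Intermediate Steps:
$\left(\frac{1}{\sqrt{-1639 - 12104} - 8172} + \sqrt{-23214 - 14736}\right) \left(\left(182 - 147\right) 58 - 27758\right) = \left(\frac{1}{\sqrt{-13743} - 8172} + \sqrt{-37950}\right) \left(35 \cdot 58 - 27758\right) = \left(\frac{1}{3 i \sqrt{1527} - 8172} + 5 i \sqrt{1518}\right) \left(2030 - 27758\right) = \left(\frac{1}{-8172 + 3 i \sqrt{1527}} + 5 i \sqrt{1518}\right) \left(-25728\right) = - \frac{25728}{-8172 + 3 i \sqrt{1527}} - 128640 i \sqrt{1518}$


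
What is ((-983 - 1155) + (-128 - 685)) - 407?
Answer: -3358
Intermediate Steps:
((-983 - 1155) + (-128 - 685)) - 407 = (-2138 - 813) - 407 = -2951 - 407 = -3358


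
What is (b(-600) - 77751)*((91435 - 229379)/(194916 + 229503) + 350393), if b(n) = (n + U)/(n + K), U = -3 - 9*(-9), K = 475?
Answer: -481749476656031073/17684125 ≈ -2.7242e+10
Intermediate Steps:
U = 78 (U = -3 + 81 = 78)
b(n) = (78 + n)/(475 + n) (b(n) = (n + 78)/(n + 475) = (78 + n)/(475 + n))
(b(-600) - 77751)*((91435 - 229379)/(194916 + 229503) + 350393) = ((78 - 600)/(475 - 600) - 77751)*((91435 - 229379)/(194916 + 229503) + 350393) = (-522/(-125) - 77751)*(-137944/424419 + 350393) = (-1/125*(-522) - 77751)*(-137944*1/424419 + 350393) = (522/125 - 77751)*(-137944/424419 + 350393) = -9718353/125*148713308723/424419 = -481749476656031073/17684125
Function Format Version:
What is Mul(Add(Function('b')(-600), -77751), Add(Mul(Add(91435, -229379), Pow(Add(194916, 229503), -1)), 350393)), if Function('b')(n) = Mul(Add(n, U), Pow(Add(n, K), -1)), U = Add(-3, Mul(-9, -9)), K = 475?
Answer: Rational(-481749476656031073, 17684125) ≈ -2.7242e+10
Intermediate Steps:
U = 78 (U = Add(-3, 81) = 78)
Function('b')(n) = Mul(Pow(Add(475, n), -1), Add(78, n)) (Function('b')(n) = Mul(Add(n, 78), Pow(Add(n, 475), -1)) = Mul(Add(78, n), Pow(Add(475, n), -1)) = Mul(Pow(Add(475, n), -1), Add(78, n)))
Mul(Add(Function('b')(-600), -77751), Add(Mul(Add(91435, -229379), Pow(Add(194916, 229503), -1)), 350393)) = Mul(Add(Mul(Pow(Add(475, -600), -1), Add(78, -600)), -77751), Add(Mul(Add(91435, -229379), Pow(Add(194916, 229503), -1)), 350393)) = Mul(Add(Mul(Pow(-125, -1), -522), -77751), Add(Mul(-137944, Pow(424419, -1)), 350393)) = Mul(Add(Mul(Rational(-1, 125), -522), -77751), Add(Mul(-137944, Rational(1, 424419)), 350393)) = Mul(Add(Rational(522, 125), -77751), Add(Rational(-137944, 424419), 350393)) = Mul(Rational(-9718353, 125), Rational(148713308723, 424419)) = Rational(-481749476656031073, 17684125)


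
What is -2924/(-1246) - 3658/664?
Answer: -654083/206836 ≈ -3.1623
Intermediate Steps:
-2924/(-1246) - 3658/664 = -2924*(-1/1246) - 3658*1/664 = 1462/623 - 1829/332 = -654083/206836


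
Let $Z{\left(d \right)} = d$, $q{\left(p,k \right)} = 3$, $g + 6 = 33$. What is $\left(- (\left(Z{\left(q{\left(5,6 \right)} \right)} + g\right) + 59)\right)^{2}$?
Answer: $7921$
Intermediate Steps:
$g = 27$ ($g = -6 + 33 = 27$)
$\left(- (\left(Z{\left(q{\left(5,6 \right)} \right)} + g\right) + 59)\right)^{2} = \left(- (\left(3 + 27\right) + 59)\right)^{2} = \left(- (30 + 59)\right)^{2} = \left(\left(-1\right) 89\right)^{2} = \left(-89\right)^{2} = 7921$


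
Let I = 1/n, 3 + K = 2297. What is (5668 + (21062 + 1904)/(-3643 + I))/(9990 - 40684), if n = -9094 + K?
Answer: -70126900034/380182038147 ≈ -0.18446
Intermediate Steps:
K = 2294 (K = -3 + 2297 = 2294)
n = -6800 (n = -9094 + 2294 = -6800)
I = -1/6800 (I = 1/(-6800) = -1/6800 ≈ -0.00014706)
(5668 + (21062 + 1904)/(-3643 + I))/(9990 - 40684) = (5668 + (21062 + 1904)/(-3643 - 1/6800))/(9990 - 40684) = (5668 + 22966/(-24772401/6800))/(-30694) = (5668 + 22966*(-6800/24772401))*(-1/30694) = (5668 - 156168800/24772401)*(-1/30694) = (140253800068/24772401)*(-1/30694) = -70126900034/380182038147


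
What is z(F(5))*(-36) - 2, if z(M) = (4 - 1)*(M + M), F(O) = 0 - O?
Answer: 1078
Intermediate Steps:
F(O) = -O
z(M) = 6*M (z(M) = 3*(2*M) = 6*M)
z(F(5))*(-36) - 2 = (6*(-1*5))*(-36) - 2 = (6*(-5))*(-36) - 2 = -30*(-36) - 2 = 1080 - 2 = 1078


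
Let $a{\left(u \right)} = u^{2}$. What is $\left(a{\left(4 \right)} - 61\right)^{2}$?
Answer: $2025$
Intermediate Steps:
$\left(a{\left(4 \right)} - 61\right)^{2} = \left(4^{2} - 61\right)^{2} = \left(16 - 61\right)^{2} = \left(-45\right)^{2} = 2025$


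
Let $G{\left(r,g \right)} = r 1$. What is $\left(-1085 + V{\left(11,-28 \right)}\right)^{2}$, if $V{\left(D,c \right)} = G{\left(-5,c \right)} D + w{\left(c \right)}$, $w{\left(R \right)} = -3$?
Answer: $1306449$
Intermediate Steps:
$G{\left(r,g \right)} = r$
$V{\left(D,c \right)} = -3 - 5 D$ ($V{\left(D,c \right)} = - 5 D - 3 = -3 - 5 D$)
$\left(-1085 + V{\left(11,-28 \right)}\right)^{2} = \left(-1085 - 58\right)^{2} = \left(-1143\right)^{2} = 1306449$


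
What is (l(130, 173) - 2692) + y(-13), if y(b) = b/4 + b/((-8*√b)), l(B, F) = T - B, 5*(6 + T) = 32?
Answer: -56497/20 - I*√13/8 ≈ -2824.9 - 0.45069*I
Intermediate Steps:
T = ⅖ (T = -6 + (⅕)*32 = -6 + 32/5 = ⅖ ≈ 0.40000)
l(B, F) = ⅖ - B
y(b) = -√b/8 + b/4 (y(b) = b*(¼) + b*(-1/(8*√b)) = b/4 - √b/8 = -√b/8 + b/4)
(l(130, 173) - 2692) + y(-13) = ((⅖ - 1*130) - 2692) + (-I*√13/8 + (¼)*(-13)) = ((⅖ - 130) - 2692) + (-I*√13/8 - 13/4) = (-648/5 - 2692) + (-I*√13/8 - 13/4) = -14108/5 + (-13/4 - I*√13/8) = -56497/20 - I*√13/8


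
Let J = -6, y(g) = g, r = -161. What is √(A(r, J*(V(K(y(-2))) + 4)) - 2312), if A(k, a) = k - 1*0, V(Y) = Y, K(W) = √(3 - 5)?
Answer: I*√2473 ≈ 49.729*I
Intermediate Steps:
K(W) = I*√2 (K(W) = √(-2) = I*√2)
A(k, a) = k (A(k, a) = k + 0 = k)
√(A(r, J*(V(K(y(-2))) + 4)) - 2312) = √(-161 - 2312) = √(-2473) = I*√2473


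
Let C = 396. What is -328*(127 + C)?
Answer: -171544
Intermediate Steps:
-328*(127 + C) = -328*(127 + 396) = -328*523 = -171544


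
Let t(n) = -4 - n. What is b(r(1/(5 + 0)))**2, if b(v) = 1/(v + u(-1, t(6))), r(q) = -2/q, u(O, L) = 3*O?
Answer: 1/169 ≈ 0.0059172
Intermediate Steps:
b(v) = 1/(-3 + v) (b(v) = 1/(v + 3*(-1)) = 1/(v - 3) = 1/(-3 + v))
b(r(1/(5 + 0)))**2 = (1/(-3 - 2/(1/(5 + 0))))**2 = (1/(-3 - 2/(1/5)))**2 = (1/(-3 - 2/1/5))**2 = (1/(-3 - 2*5))**2 = (1/(-3 - 10))**2 = (1/(-13))**2 = (-1/13)**2 = 1/169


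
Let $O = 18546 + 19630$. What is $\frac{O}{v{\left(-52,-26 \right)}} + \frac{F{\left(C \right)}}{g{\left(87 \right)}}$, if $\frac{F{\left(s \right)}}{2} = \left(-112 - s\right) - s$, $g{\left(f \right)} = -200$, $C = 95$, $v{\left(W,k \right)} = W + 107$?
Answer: $\frac{383421}{550} \approx 697.13$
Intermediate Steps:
$v{\left(W,k \right)} = 107 + W$
$F{\left(s \right)} = -224 - 4 s$ ($F{\left(s \right)} = 2 \left(\left(-112 - s\right) - s\right) = 2 \left(-112 - 2 s\right) = -224 - 4 s$)
$O = 38176$
$\frac{O}{v{\left(-52,-26 \right)}} + \frac{F{\left(C \right)}}{g{\left(87 \right)}} = \frac{38176}{107 - 52} + \frac{-224 - 380}{-200} = \frac{38176}{55} + \left(-224 - 380\right) \left(- \frac{1}{200}\right) = 38176 \cdot \frac{1}{55} - - \frac{151}{50} = \frac{38176}{55} + \frac{151}{50} = \frac{383421}{550}$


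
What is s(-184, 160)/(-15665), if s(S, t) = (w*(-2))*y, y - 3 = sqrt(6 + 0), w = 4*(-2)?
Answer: -48/15665 - 16*sqrt(6)/15665 ≈ -0.0055660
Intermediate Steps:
w = -8
y = 3 + sqrt(6) (y = 3 + sqrt(6 + 0) = 3 + sqrt(6) ≈ 5.4495)
s(S, t) = 48 + 16*sqrt(6) (s(S, t) = (-8*(-2))*(3 + sqrt(6)) = 16*(3 + sqrt(6)) = 48 + 16*sqrt(6))
s(-184, 160)/(-15665) = (48 + 16*sqrt(6))/(-15665) = (48 + 16*sqrt(6))*(-1/15665) = -48/15665 - 16*sqrt(6)/15665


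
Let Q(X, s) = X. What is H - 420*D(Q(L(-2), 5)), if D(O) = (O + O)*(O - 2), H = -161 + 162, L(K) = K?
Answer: -6719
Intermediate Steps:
H = 1
D(O) = 2*O*(-2 + O) (D(O) = (2*O)*(-2 + O) = 2*O*(-2 + O))
H - 420*D(Q(L(-2), 5)) = 1 - 840*(-2)*(-2 - 2) = 1 - 840*(-2)*(-4) = 1 - 420*16 = 1 - 6720 = -6719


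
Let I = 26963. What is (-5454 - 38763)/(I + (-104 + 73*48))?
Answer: -14739/10121 ≈ -1.4563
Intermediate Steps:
(-5454 - 38763)/(I + (-104 + 73*48)) = (-5454 - 38763)/(26963 + (-104 + 73*48)) = -44217/(26963 + (-104 + 3504)) = -44217/(26963 + 3400) = -44217/30363 = -44217*1/30363 = -14739/10121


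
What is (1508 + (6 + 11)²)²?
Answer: 3229209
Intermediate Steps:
(1508 + (6 + 11)²)² = (1508 + 17²)² = (1508 + 289)² = 1797² = 3229209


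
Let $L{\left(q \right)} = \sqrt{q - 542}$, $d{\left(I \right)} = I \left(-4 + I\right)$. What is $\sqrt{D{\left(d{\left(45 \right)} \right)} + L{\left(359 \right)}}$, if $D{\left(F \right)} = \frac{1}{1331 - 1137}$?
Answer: $\frac{\sqrt{194 + 37636 i \sqrt{183}}}{194} \approx 2.6012 + 2.6003 i$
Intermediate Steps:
$L{\left(q \right)} = \sqrt{-542 + q}$
$D{\left(F \right)} = \frac{1}{194}$
$\sqrt{D{\left(d{\left(45 \right)} \right)} + L{\left(359 \right)}} = \sqrt{\frac{1}{194} + \sqrt{-542 + 359}} = \sqrt{\frac{1}{194} + \sqrt{-183}} = \sqrt{\frac{1}{194} + i \sqrt{183}}$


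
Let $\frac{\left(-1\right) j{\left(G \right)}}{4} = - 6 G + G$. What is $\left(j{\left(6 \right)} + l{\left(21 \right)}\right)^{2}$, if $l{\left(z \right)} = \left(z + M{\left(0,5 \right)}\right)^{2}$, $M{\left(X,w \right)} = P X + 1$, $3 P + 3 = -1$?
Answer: $364816$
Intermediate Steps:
$P = - \frac{4}{3}$ ($P = -1 + \frac{1}{3} \left(-1\right) = -1 - \frac{1}{3} = - \frac{4}{3} \approx -1.3333$)
$j{\left(G \right)} = 20 G$ ($j{\left(G \right)} = - 4 \left(- 6 G + G\right) = - 4 \left(- 5 G\right) = 20 G$)
$M{\left(X,w \right)} = 1 - \frac{4 X}{3}$ ($M{\left(X,w \right)} = - \frac{4 X}{3} + 1 = 1 - \frac{4 X}{3}$)
$l{\left(z \right)} = \left(1 + z\right)^{2}$ ($l{\left(z \right)} = \left(z + \left(1 - 0\right)\right)^{2} = \left(z + \left(1 + 0\right)\right)^{2} = \left(z + 1\right)^{2} = \left(1 + z\right)^{2}$)
$\left(j{\left(6 \right)} + l{\left(21 \right)}\right)^{2} = \left(20 \cdot 6 + \left(1 + 21\right)^{2}\right)^{2} = \left(120 + 22^{2}\right)^{2} = \left(120 + 484\right)^{2} = 604^{2} = 364816$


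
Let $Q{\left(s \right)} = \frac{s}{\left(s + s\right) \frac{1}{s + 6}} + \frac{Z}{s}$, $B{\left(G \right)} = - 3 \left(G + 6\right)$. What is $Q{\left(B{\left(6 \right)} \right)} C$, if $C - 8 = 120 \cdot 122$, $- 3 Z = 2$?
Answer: $- \frac{5925116}{27} \approx -2.1945 \cdot 10^{5}$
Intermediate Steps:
$B{\left(G \right)} = -18 - 3 G$ ($B{\left(G \right)} = - 3 \left(6 + G\right) = -18 - 3 G$)
$Z = - \frac{2}{3}$ ($Z = \left(- \frac{1}{3}\right) 2 = - \frac{2}{3} \approx -0.66667$)
$Q{\left(s \right)} = 3 + \frac{s}{2} - \frac{2}{3 s}$ ($Q{\left(s \right)} = \frac{s}{\left(s + s\right) \frac{1}{s + 6}} - \frac{2}{3 s} = \frac{s}{2 s \frac{1}{6 + s}} - \frac{2}{3 s} = s \frac{6 + s}{2 s} - \frac{2}{3 s} = \left(3 + \frac{s}{2}\right) - \frac{2}{3 s} = 3 + \frac{s}{2} - \frac{2}{3 s}$)
$C = 14648$ ($C = 8 + 120 \cdot 122 = 8 + 14640 = 14648$)
$Q{\left(B{\left(6 \right)} \right)} C = \left(3 + \frac{-18 - 18}{2} - \frac{2}{3 \left(-18 - 18\right)}\right) 14648 = \left(3 + \frac{1}{2} \left(-36\right) - \frac{2}{3 \left(-36\right)}\right) 14648 = \left(3 - 18 - - \frac{1}{54}\right) 14648 = \left(3 - 18 + \frac{1}{54}\right) 14648 = \left(- \frac{809}{54}\right) 14648 = - \frac{5925116}{27}$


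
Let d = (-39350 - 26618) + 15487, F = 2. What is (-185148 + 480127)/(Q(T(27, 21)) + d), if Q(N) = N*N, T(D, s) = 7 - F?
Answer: -294979/50456 ≈ -5.8463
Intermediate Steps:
d = -50481 (d = -65968 + 15487 = -50481)
T(D, s) = 5 (T(D, s) = 7 - 1*2 = 7 - 2 = 5)
Q(N) = N**2
(-185148 + 480127)/(Q(T(27, 21)) + d) = (-185148 + 480127)/(5**2 - 50481) = 294979/(25 - 50481) = 294979/(-50456) = 294979*(-1/50456) = -294979/50456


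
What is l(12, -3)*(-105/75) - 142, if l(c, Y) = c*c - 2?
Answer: -1704/5 ≈ -340.80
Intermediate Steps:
l(c, Y) = -2 + c² (l(c, Y) = c² - 2 = -2 + c²)
l(12, -3)*(-105/75) - 142 = (-2 + 12²)*(-105/75) - 142 = (-2 + 144)*(-105*1/75) - 142 = 142*(-7/5) - 142 = -994/5 - 142 = -1704/5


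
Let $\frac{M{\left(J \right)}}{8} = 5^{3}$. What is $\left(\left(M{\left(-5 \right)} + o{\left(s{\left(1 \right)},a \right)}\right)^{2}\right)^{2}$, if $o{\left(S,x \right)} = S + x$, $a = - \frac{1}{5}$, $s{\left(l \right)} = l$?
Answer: $\frac{627002401280256}{625} \approx 1.0032 \cdot 10^{12}$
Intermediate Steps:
$M{\left(J \right)} = 1000$ ($M{\left(J \right)} = 8 \cdot 5^{3} = 8 \cdot 125 = 1000$)
$a = - \frac{1}{5}$ ($a = \left(-1\right) \frac{1}{5} = - \frac{1}{5} \approx -0.2$)
$\left(\left(M{\left(-5 \right)} + o{\left(s{\left(1 \right)},a \right)}\right)^{2}\right)^{2} = \left(\left(1000 + \left(1 - \frac{1}{5}\right)\right)^{2}\right)^{2} = \left(\left(1000 + \frac{4}{5}\right)^{2}\right)^{2} = \left(\left(\frac{5004}{5}\right)^{2}\right)^{2} = \left(\frac{25040016}{25}\right)^{2} = \frac{627002401280256}{625}$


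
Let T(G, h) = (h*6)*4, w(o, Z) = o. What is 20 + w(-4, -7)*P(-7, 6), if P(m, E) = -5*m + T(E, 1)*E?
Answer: -696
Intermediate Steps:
T(G, h) = 24*h (T(G, h) = (6*h)*4 = 24*h)
P(m, E) = -5*m + 24*E (P(m, E) = -5*m + (24*1)*E = -5*m + 24*E)
20 + w(-4, -7)*P(-7, 6) = 20 - 4*(-5*(-7) + 24*6) = 20 - 4*(35 + 144) = 20 - 4*179 = 20 - 716 = -696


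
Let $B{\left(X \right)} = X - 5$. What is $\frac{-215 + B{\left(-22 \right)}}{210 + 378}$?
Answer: $- \frac{121}{294} \approx -0.41156$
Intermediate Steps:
$B{\left(X \right)} = -5 + X$
$\frac{-215 + B{\left(-22 \right)}}{210 + 378} = \frac{-215 - 27}{210 + 378} = \frac{-215 - 27}{588} = \left(-242\right) \frac{1}{588} = - \frac{121}{294}$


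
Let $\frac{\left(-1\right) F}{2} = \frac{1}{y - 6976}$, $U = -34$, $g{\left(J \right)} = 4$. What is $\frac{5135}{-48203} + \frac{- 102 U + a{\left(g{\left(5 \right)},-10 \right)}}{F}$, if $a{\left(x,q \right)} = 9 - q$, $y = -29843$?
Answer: $\frac{6188679667889}{96406} \approx 6.4194 \cdot 10^{7}$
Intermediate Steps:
$F = \frac{2}{36819}$ ($F = - \frac{2}{-29843 - 6976} = - \frac{2}{-36819} = \left(-2\right) \left(- \frac{1}{36819}\right) = \frac{2}{36819} \approx 5.432 \cdot 10^{-5}$)
$\frac{5135}{-48203} + \frac{- 102 U + a{\left(g{\left(5 \right)},-10 \right)}}{F} = \frac{5135}{-48203} + \frac{\left(-102\right) \left(-34\right) + \left(9 - -10\right)}{\frac{2}{36819}} = 5135 \left(- \frac{1}{48203}\right) + \left(3468 + \left(9 + 10\right)\right) \frac{36819}{2} = - \frac{5135}{48203} + \left(3468 + 19\right) \frac{36819}{2} = - \frac{5135}{48203} + 3487 \cdot \frac{36819}{2} = - \frac{5135}{48203} + \frac{128387853}{2} = \frac{6188679667889}{96406}$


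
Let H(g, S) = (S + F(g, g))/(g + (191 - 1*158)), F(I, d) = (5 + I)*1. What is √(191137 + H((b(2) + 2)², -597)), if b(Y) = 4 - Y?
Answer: √9365137/7 ≈ 437.18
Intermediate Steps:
F(I, d) = 5 + I
H(g, S) = (5 + S + g)/(33 + g) (H(g, S) = (S + (5 + g))/(g + (191 - 1*158)) = (5 + S + g)/(g + (191 - 158)) = (5 + S + g)/(g + 33) = (5 + S + g)/(33 + g))
√(191137 + H((b(2) + 2)², -597)) = √(191137 + (5 - 597 + ((4 - 1*2) + 2)²)/(33 + ((4 - 1*2) + 2)²)) = √(191137 + (5 - 597 + ((4 - 2) + 2)²)/(33 + ((4 - 2) + 2)²)) = √(191137 + (5 - 597 + (2 + 2)²)/(33 + (2 + 2)²)) = √(191137 + (5 - 597 + 4²)/(33 + 4²)) = √(191137 + (5 - 597 + 16)/(33 + 16)) = √(191137 - 576/49) = √(9365137/49) = √9365137/7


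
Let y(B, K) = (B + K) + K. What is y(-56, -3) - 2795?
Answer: -2857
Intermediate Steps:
y(B, K) = B + 2*K
y(-56, -3) - 2795 = (-56 + 2*(-3)) - 2795 = (-56 - 6) - 2795 = -62 - 2795 = -2857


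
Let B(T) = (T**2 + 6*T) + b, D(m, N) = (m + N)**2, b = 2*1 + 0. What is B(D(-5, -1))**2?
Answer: 2292196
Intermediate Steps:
b = 2 (b = 2 + 0 = 2)
D(m, N) = (N + m)**2
B(T) = 2 + T**2 + 6*T (B(T) = (T**2 + 6*T) + 2 = 2 + T**2 + 6*T)
B(D(-5, -1))**2 = (2 + ((-1 - 5)**2)**2 + 6*(-1 - 5)**2)**2 = (2 + ((-6)**2)**2 + 6*(-6)**2)**2 = (2 + 36**2 + 6*36)**2 = (2 + 1296 + 216)**2 = 1514**2 = 2292196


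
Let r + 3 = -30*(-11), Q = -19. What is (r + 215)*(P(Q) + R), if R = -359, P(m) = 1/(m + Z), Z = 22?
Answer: -583192/3 ≈ -1.9440e+5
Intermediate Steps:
P(m) = 1/(22 + m) (P(m) = 1/(m + 22) = 1/(22 + m))
r = 327 (r = -3 - 30*(-11) = -3 + 330 = 327)
(r + 215)*(P(Q) + R) = (327 + 215)*(1/(22 - 19) - 359) = 542*(1/3 - 359) = 542*(⅓ - 359) = 542*(-1076/3) = -583192/3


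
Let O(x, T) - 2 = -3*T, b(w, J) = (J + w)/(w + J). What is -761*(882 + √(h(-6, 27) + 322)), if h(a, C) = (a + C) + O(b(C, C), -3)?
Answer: -671202 - 761*√354 ≈ -6.8552e+5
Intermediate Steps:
b(w, J) = 1 (b(w, J) = (J + w)/(J + w) = 1)
O(x, T) = 2 - 3*T
h(a, C) = 11 + C + a (h(a, C) = (a + C) + (2 - 3*(-3)) = (C + a) + (2 + 9) = (C + a) + 11 = 11 + C + a)
-761*(882 + √(h(-6, 27) + 322)) = -761*(882 + √((11 + 27 - 6) + 322)) = -761*(882 + √(32 + 322)) = -761*(882 + √354) = -671202 - 761*√354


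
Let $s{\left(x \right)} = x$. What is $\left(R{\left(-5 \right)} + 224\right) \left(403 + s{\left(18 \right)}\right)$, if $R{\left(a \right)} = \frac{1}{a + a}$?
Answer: $\frac{942619}{10} \approx 94262.0$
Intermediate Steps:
$R{\left(a \right)} = \frac{1}{2 a}$
$\left(R{\left(-5 \right)} + 224\right) \left(403 + s{\left(18 \right)}\right) = \left(\frac{1}{2 \left(-5\right)} + 224\right) \left(403 + 18\right) = \left(\frac{1}{2} \left(- \frac{1}{5}\right) + 224\right) 421 = \left(- \frac{1}{10} + 224\right) 421 = \frac{2239}{10} \cdot 421 = \frac{942619}{10}$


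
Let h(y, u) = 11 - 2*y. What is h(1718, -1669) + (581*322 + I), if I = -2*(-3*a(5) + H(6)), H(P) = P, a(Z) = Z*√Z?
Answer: 183645 + 30*√5 ≈ 1.8371e+5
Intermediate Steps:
a(Z) = Z^(3/2)
I = -12 + 30*√5 (I = -2*(-15*√5 + 6) = -2*(6 - 15*√5) = -12 + 30*√5 ≈ 55.082)
h(1718, -1669) + (581*322 + I) = (11 - 2*1718) + (581*322 + (-12 + 30*√5)) = (11 - 3436) + (187082 + (-12 + 30*√5)) = -3425 + (187070 + 30*√5) = 183645 + 30*√5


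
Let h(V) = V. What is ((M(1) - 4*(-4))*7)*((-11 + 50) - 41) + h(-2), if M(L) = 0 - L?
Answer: -212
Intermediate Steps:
M(L) = -L
((M(1) - 4*(-4))*7)*((-11 + 50) - 41) + h(-2) = ((-1*1 - 4*(-4))*7)*((-11 + 50) - 41) - 2 = ((-1 + 16)*7)*(39 - 41) - 2 = (15*7)*(-2) - 2 = 105*(-2) - 2 = -210 - 2 = -212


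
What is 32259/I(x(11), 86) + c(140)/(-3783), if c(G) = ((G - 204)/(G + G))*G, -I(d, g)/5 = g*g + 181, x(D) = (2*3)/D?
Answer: -120823477/143318955 ≈ -0.84304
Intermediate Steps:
x(D) = 6/D
I(d, g) = -905 - 5*g² (I(d, g) = -5*(g*g + 181) = -5*(g² + 181) = -5*(181 + g²) = -905 - 5*g²)
c(G) = -102 + G/2 (c(G) = ((-204 + G)/((2*G)))*G = ((-204 + G)*(1/(2*G)))*G = ((-204 + G)/(2*G))*G = -102 + G/2)
32259/I(x(11), 86) + c(140)/(-3783) = 32259/(-905 - 5*86²) + (-102 + (½)*140)/(-3783) = 32259/(-905 - 5*7396) + (-102 + 70)*(-1/3783) = 32259/(-905 - 36980) - 32*(-1/3783) = 32259/(-37885) + 32/3783 = 32259*(-1/37885) + 32/3783 = -32259/37885 + 32/3783 = -120823477/143318955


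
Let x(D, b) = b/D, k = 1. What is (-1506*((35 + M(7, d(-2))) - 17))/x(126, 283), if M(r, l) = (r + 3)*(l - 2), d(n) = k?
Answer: -1518048/283 ≈ -5364.1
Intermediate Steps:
d(n) = 1
M(r, l) = (-2 + l)*(3 + r) (M(r, l) = (3 + r)*(-2 + l) = (-2 + l)*(3 + r))
(-1506*((35 + M(7, d(-2))) - 17))/x(126, 283) = (-1506*((35 + (-6 - 2*7 + 3*1 + 1*7)) - 17))/((283/126)) = (-1506*((35 + (-6 - 14 + 3 + 7)) - 17))/((283*(1/126))) = (-1506*((35 - 10) - 17))/(283/126) = -1506*(25 - 17)*(126/283) = -1506*8*(126/283) = -12048*126/283 = -1518048/283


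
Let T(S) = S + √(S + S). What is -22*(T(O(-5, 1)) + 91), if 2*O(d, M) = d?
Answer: -1947 - 22*I*√5 ≈ -1947.0 - 49.193*I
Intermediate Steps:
O(d, M) = d/2
T(S) = S + √2*√S (T(S) = S + √(2*S) = S + √2*√S)
-22*(T(O(-5, 1)) + 91) = -22*(((½)*(-5) + √2*√((½)*(-5))) + 91) = -22*((-5/2 + √2*√(-5/2)) + 91) = -22*((-5/2 + √2*(I*√10/2)) + 91) = -22*((-5/2 + I*√5) + 91) = -22*(177/2 + I*√5) = -1947 - 22*I*√5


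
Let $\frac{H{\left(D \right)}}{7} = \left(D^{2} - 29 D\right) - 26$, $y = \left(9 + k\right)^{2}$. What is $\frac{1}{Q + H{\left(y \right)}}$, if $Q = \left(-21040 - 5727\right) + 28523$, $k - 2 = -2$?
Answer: $\frac{1}{31058} \approx 3.2198 \cdot 10^{-5}$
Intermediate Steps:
$k = 0$ ($k = 2 - 2 = 0$)
$y = 81$ ($y = \left(9 + 0\right)^{2} = 9^{2} = 81$)
$Q = 1756$ ($Q = -26767 + 28523 = 1756$)
$H{\left(D \right)} = -182 - 203 D + 7 D^{2}$ ($H{\left(D \right)} = 7 \left(\left(D^{2} - 29 D\right) - 26\right) = 7 \left(-26 + D^{2} - 29 D\right) = -182 - 203 D + 7 D^{2}$)
$\frac{1}{Q + H{\left(y \right)}} = \frac{1}{1756 - \left(16625 - 45927\right)} = \frac{1}{1756 - -29302} = \frac{1}{1756 + 29302} = \frac{1}{31058}$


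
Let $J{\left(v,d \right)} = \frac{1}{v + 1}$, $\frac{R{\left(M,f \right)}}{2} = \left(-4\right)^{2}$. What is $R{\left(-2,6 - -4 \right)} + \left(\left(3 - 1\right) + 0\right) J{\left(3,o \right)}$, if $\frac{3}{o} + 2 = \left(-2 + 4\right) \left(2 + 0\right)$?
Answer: $\frac{65}{2} \approx 32.5$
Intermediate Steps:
$o = \frac{3}{2}$ ($o = \frac{3}{-2 + \left(-2 + 4\right) \left(2 + 0\right)} = \frac{3}{-2 + 2 \cdot 2} = \frac{3}{-2 + 4} = \frac{3}{2} \approx 1.5$)
$R{\left(M,f \right)} = 32$ ($R{\left(M,f \right)} = 2 \left(-4\right)^{2} = 2 \cdot 16 = 32$)
$J{\left(v,d \right)} = \frac{1}{1 + v}$
$R{\left(-2,6 - -4 \right)} + \left(\left(3 - 1\right) + 0\right) J{\left(3,o \right)} = 32 + \frac{\left(3 - 1\right) + 0}{1 + 3} = 32 + \frac{2 + 0}{4} = 32 + 2 \cdot \frac{1}{4} = 32 + \frac{1}{2} = \frac{65}{2}$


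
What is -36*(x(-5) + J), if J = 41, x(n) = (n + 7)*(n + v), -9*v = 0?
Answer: -1116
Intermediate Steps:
v = 0 (v = -⅑*0 = 0)
x(n) = n*(7 + n) (x(n) = (n + 7)*(n + 0) = (7 + n)*n = n*(7 + n))
-36*(x(-5) + J) = -36*(-5*(7 - 5) + 41) = -36*(-5*2 + 41) = -36*(-10 + 41) = -36*31 = -1116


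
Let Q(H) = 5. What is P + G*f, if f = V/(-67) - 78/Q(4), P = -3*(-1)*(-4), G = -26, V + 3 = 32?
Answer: 135626/335 ≈ 404.85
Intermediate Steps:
V = 29 (V = -3 + 32 = 29)
P = -12 (P = 3*(-4) = -12)
f = -5371/335 (f = 29/(-67) - 78/5 = 29*(-1/67) - 78*⅕ = -29/67 - 78/5 = -5371/335 ≈ -16.033)
P + G*f = -12 - 26*(-5371/335) = -12 + 139646/335 = 135626/335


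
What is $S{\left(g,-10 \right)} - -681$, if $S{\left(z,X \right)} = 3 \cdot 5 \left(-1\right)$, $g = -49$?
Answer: $666$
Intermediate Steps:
$S{\left(z,X \right)} = -15$ ($S{\left(z,X \right)} = 15 \left(-1\right) = -15$)
$S{\left(g,-10 \right)} - -681 = -15 - -681 = -15 + 681 = 666$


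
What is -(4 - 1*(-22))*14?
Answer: -364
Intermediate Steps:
-(4 - 1*(-22))*14 = -(4 + 22)*14 = -1*26*14 = -26*14 = -364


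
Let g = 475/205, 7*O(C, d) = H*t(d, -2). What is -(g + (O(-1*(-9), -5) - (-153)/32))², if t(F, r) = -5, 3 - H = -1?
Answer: -1517180401/84345856 ≈ -17.988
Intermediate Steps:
H = 4 (H = 3 - 1*(-1) = 3 + 1 = 4)
O(C, d) = -20/7 (O(C, d) = (4*(-5))/7 = (⅐)*(-20) = -20/7)
g = 95/41 (g = 475*(1/205) = 95/41 ≈ 2.3171)
-(g + (O(-1*(-9), -5) - (-153)/32))² = -(95/41 + (-20/7 - (-153)/32))² = -(95/41 + (-20/7 - 1*(-153/32)))² = -(95/41 + (-20/7 + 153/32))² = -(95/41 + 431/224)² = -(38951/9184)² = -1*1517180401/84345856 = -1517180401/84345856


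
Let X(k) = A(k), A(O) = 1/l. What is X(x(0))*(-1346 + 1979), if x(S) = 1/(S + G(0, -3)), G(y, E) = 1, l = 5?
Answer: 633/5 ≈ 126.60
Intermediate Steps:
x(S) = 1/(1 + S) (x(S) = 1/(S + 1) = 1/(1 + S))
A(O) = ⅕ (A(O) = 1/5 = ⅕)
X(k) = ⅕
X(x(0))*(-1346 + 1979) = (-1346 + 1979)/5 = (⅕)*633 = 633/5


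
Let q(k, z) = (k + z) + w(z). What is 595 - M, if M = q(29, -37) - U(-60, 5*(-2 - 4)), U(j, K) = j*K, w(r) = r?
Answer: 2440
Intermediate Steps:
U(j, K) = K*j
q(k, z) = k + 2*z (q(k, z) = (k + z) + z = k + 2*z)
M = -1845 (M = (29 + 2*(-37)) - 5*(-2 - 4)*(-60) = (29 - 74) - 5*(-6)*(-60) = -45 - (-30)*(-60) = -45 - 1*1800 = -45 - 1800 = -1845)
595 - M = 595 - 1*(-1845) = 595 + 1845 = 2440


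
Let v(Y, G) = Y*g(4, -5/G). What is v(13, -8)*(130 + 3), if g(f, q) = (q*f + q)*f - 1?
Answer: 39767/2 ≈ 19884.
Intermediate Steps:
g(f, q) = -1 + f*(q + f*q) (g(f, q) = (f*q + q)*f - 1 = (q + f*q)*f - 1 = f*(q + f*q) - 1 = -1 + f*(q + f*q))
v(Y, G) = Y*(-1 - 100/G) (v(Y, G) = Y*(-1 + 4*(-5/G) - 5/G*4**2) = Y*(-1 - 20/G - 5/G*16) = Y*(-1 - 20/G - 80/G) = Y*(-1 - 100/G))
v(13, -8)*(130 + 3) = (13*(-100 - 1*(-8))/(-8))*(130 + 3) = (13*(-1/8)*(-100 + 8))*133 = (13*(-1/8)*(-92))*133 = (299/2)*133 = 39767/2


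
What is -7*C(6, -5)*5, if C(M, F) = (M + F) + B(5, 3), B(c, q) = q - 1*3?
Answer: -35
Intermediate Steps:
B(c, q) = -3 + q (B(c, q) = q - 3 = -3 + q)
C(M, F) = F + M (C(M, F) = (M + F) + (-3 + 3) = (F + M) + 0 = F + M)
-7*C(6, -5)*5 = -7*(-5 + 6)*5 = -7*1*5 = -7*5 = -35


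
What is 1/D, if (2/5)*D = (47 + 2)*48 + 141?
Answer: 2/12465 ≈ 0.00016045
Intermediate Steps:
D = 12465/2 (D = 5*((47 + 2)*48 + 141)/2 = 5*(49*48 + 141)/2 = 5*(2352 + 141)/2 = (5/2)*2493 = 12465/2 ≈ 6232.5)
1/D = 1/(12465/2) = 2/12465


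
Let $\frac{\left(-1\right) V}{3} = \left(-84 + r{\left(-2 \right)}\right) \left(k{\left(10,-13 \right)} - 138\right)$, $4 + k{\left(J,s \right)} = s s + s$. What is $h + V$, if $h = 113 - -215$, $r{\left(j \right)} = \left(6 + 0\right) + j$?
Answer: $3688$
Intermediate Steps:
$k{\left(J,s \right)} = -4 + s + s^{2}$ ($k{\left(J,s \right)} = -4 + \left(s s + s\right) = -4 + \left(s^{2} + s\right) = -4 + \left(s + s^{2}\right) = -4 + s + s^{2}$)
$r{\left(j \right)} = 6 + j$
$V = 3360$ ($V = - 3 \left(-84 + \left(6 - 2\right)\right) \left(\left(-4 - 13 + \left(-13\right)^{2}\right) - 138\right) = - 3 \left(-84 + 4\right) \left(\left(-4 - 13 + 169\right) - 138\right) = - 3 \left(- 80 \left(152 - 138\right)\right) = - 3 \left(\left(-80\right) 14\right) = \left(-3\right) \left(-1120\right) = 3360$)
$h = 328$ ($h = 113 + 215 = 328$)
$h + V = 328 + 3360 = 3688$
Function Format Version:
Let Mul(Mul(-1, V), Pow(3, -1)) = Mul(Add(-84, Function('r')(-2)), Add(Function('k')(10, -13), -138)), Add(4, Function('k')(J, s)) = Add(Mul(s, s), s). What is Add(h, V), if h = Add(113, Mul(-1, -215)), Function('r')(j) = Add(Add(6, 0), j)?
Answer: 3688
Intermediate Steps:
Function('k')(J, s) = Add(-4, s, Pow(s, 2)) (Function('k')(J, s) = Add(-4, Add(Mul(s, s), s)) = Add(-4, Add(Pow(s, 2), s)) = Add(-4, Add(s, Pow(s, 2))) = Add(-4, s, Pow(s, 2)))
Function('r')(j) = Add(6, j)
V = 3360 (V = Mul(-3, Mul(Add(-84, Add(6, -2)), Add(Add(-4, -13, Pow(-13, 2)), -138))) = Mul(-3, Mul(Add(-84, 4), Add(Add(-4, -13, 169), -138))) = Mul(-3, Mul(-80, Add(152, -138))) = Mul(-3, Mul(-80, 14)) = Mul(-3, -1120) = 3360)
h = 328 (h = Add(113, 215) = 328)
Add(h, V) = Add(328, 3360) = 3688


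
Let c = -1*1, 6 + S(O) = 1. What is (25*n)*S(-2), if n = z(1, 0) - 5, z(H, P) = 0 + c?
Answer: 750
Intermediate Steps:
S(O) = -5 (S(O) = -6 + 1 = -5)
c = -1
z(H, P) = -1 (z(H, P) = 0 - 1 = -1)
n = -6 (n = -1 - 5 = -6)
(25*n)*S(-2) = (25*(-6))*(-5) = -150*(-5) = 750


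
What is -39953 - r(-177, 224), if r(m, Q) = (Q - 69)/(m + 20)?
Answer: -6272466/157 ≈ -39952.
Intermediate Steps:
r(m, Q) = (-69 + Q)/(20 + m)
-39953 - r(-177, 224) = -39953 - (-69 + 224)/(20 - 177) = -39953 - 155/(-157) = -39953 - (-1)*155/157 = -39953 - 1*(-155/157) = -39953 + 155/157 = -6272466/157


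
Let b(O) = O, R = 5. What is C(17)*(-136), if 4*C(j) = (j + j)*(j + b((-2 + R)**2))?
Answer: -30056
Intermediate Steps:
C(j) = j*(9 + j)/2 (C(j) = ((j + j)*(j + (-2 + 5)**2))/4 = ((2*j)*(j + 3**2))/4 = ((2*j)*(j + 9))/4 = ((2*j)*(9 + j))/4 = (2*j*(9 + j))/4 = j*(9 + j)/2)
C(17)*(-136) = ((1/2)*17*(9 + 17))*(-136) = ((1/2)*17*26)*(-136) = 221*(-136) = -30056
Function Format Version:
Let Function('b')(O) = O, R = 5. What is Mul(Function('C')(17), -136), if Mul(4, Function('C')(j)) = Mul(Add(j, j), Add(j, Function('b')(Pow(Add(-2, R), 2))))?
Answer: -30056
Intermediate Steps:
Function('C')(j) = Mul(Rational(1, 2), j, Add(9, j)) (Function('C')(j) = Mul(Rational(1, 4), Mul(Add(j, j), Add(j, Pow(Add(-2, 5), 2)))) = Mul(Rational(1, 4), Mul(Mul(2, j), Add(j, Pow(3, 2)))) = Mul(Rational(1, 4), Mul(Mul(2, j), Add(j, 9))) = Mul(Rational(1, 4), Mul(Mul(2, j), Add(9, j))) = Mul(Rational(1, 4), Mul(2, j, Add(9, j))) = Mul(Rational(1, 2), j, Add(9, j)))
Mul(Function('C')(17), -136) = Mul(Mul(Rational(1, 2), 17, Add(9, 17)), -136) = Mul(Mul(Rational(1, 2), 17, 26), -136) = Mul(221, -136) = -30056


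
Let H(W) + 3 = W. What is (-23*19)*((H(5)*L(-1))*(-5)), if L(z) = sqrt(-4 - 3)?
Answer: 4370*I*sqrt(7) ≈ 11562.0*I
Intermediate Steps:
H(W) = -3 + W
L(z) = I*sqrt(7) (L(z) = sqrt(-7) = I*sqrt(7))
(-23*19)*((H(5)*L(-1))*(-5)) = (-23*19)*(((-3 + 5)*(I*sqrt(7)))*(-5)) = -437*2*(I*sqrt(7))*(-5) = -437*2*I*sqrt(7)*(-5) = -(-4370)*I*sqrt(7) = 4370*I*sqrt(7)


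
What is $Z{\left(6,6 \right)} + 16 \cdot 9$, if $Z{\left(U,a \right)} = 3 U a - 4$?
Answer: $248$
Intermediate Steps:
$Z{\left(U,a \right)} = -4 + 3 U a$ ($Z{\left(U,a \right)} = 3 U a - 4 = -4 + 3 U a$)
$Z{\left(6,6 \right)} + 16 \cdot 9 = \left(-4 + 3 \cdot 6 \cdot 6\right) + 16 \cdot 9 = \left(-4 + 108\right) + 144 = 104 + 144 = 248$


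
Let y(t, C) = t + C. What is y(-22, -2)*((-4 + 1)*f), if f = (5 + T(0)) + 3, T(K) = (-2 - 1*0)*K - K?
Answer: 576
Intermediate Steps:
T(K) = -3*K (T(K) = (-2 + 0)*K - K = -2*K - K = -3*K)
f = 8 (f = (5 - 3*0) + 3 = (5 + 0) + 3 = 5 + 3 = 8)
y(t, C) = C + t
y(-22, -2)*((-4 + 1)*f) = (-2 - 22)*((-4 + 1)*8) = -(-72)*8 = -24*(-24) = 576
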